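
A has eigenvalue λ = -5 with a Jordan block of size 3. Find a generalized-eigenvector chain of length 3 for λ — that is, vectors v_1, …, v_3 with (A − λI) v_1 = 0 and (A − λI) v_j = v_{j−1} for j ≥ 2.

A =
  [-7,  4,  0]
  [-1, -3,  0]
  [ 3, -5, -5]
A Jordan chain for λ = -5 of length 3:
v_1 = (0, 0, -1)ᵀ
v_2 = (-2, -1, 3)ᵀ
v_3 = (1, 0, 0)ᵀ

Let N = A − (-5)·I. We want v_3 with N^3 v_3 = 0 but N^2 v_3 ≠ 0; then v_{j-1} := N · v_j for j = 3, …, 2.

Pick v_3 = (1, 0, 0)ᵀ.
Then v_2 = N · v_3 = (-2, -1, 3)ᵀ.
Then v_1 = N · v_2 = (0, 0, -1)ᵀ.

Sanity check: (A − (-5)·I) v_1 = (0, 0, 0)ᵀ = 0. ✓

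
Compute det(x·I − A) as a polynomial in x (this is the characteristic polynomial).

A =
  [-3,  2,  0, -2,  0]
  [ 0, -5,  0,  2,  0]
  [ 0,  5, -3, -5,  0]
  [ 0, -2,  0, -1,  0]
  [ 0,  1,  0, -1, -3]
x^5 + 15*x^4 + 90*x^3 + 270*x^2 + 405*x + 243

Expanding det(x·I − A) (e.g. by cofactor expansion or by noting that A is similar to its Jordan form J, which has the same characteristic polynomial as A) gives
  χ_A(x) = x^5 + 15*x^4 + 90*x^3 + 270*x^2 + 405*x + 243
which factors as (x + 3)^5. The eigenvalues (with algebraic multiplicities) are λ = -3 with multiplicity 5.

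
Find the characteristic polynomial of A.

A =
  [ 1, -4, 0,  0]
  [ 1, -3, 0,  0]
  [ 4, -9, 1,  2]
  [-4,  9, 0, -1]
x^4 + 2*x^3 - 2*x - 1

Expanding det(x·I − A) (e.g. by cofactor expansion or by noting that A is similar to its Jordan form J, which has the same characteristic polynomial as A) gives
  χ_A(x) = x^4 + 2*x^3 - 2*x - 1
which factors as (x - 1)*(x + 1)^3. The eigenvalues (with algebraic multiplicities) are λ = -1 with multiplicity 3, λ = 1 with multiplicity 1.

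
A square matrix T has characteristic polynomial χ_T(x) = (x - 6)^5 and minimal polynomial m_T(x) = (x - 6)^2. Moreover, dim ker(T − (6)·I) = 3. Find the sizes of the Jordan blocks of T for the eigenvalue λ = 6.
Block sizes for λ = 6: [2, 2, 1]

Step 1 — from the characteristic polynomial, algebraic multiplicity of λ = 6 is 5. From dim ker(T − (6)·I) = 3, there are exactly 3 Jordan blocks for λ = 6.
Step 2 — from the minimal polynomial, the factor (x − 6)^2 tells us the largest block for λ = 6 has size 2.
Step 3 — with total size 5, 3 blocks, and largest block 2, the block sizes (in nonincreasing order) are [2, 2, 1].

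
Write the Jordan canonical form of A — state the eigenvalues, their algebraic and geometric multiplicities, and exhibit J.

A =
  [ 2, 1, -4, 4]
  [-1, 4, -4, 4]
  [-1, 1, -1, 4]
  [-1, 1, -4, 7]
J_2(3) ⊕ J_1(3) ⊕ J_1(3)

The characteristic polynomial is
  det(x·I − A) = x^4 - 12*x^3 + 54*x^2 - 108*x + 81 = (x - 3)^4

Eigenvalues and multiplicities (the geometric multiplicity of λ is n − rank(A − λI), which equals the number of Jordan blocks for λ):
  λ = 3: algebraic multiplicity = 4, geometric multiplicity = 3

Determining the block sizes for each eigenvalue:
  λ = 3: 3 blocks summing to 4 forces exactly one block of size 2 and the rest size 1 → block sizes [2, 1, 1]

Assembling the blocks gives a Jordan form
J =
  [3, 1, 0, 0]
  [0, 3, 0, 0]
  [0, 0, 3, 0]
  [0, 0, 0, 3]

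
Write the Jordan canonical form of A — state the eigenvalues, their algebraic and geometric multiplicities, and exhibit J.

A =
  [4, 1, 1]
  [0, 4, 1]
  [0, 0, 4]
J_3(4)

The characteristic polynomial is
  det(x·I − A) = x^3 - 12*x^2 + 48*x - 64 = (x - 4)^3

Eigenvalues and multiplicities (the geometric multiplicity of λ is n − rank(A − λI), which equals the number of Jordan blocks for λ):
  λ = 4: algebraic multiplicity = 3, geometric multiplicity = 1

Determining the block sizes for each eigenvalue:
  λ = 4: one block (gm = 1), so the single block has size am = 3 → block sizes [3]

Assembling the blocks gives a Jordan form
J =
  [4, 1, 0]
  [0, 4, 1]
  [0, 0, 4]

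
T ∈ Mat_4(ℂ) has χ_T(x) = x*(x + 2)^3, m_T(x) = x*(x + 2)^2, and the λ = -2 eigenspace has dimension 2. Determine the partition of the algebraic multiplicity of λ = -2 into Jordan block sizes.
Block sizes for λ = -2: [2, 1]

Step 1 — from the characteristic polynomial, algebraic multiplicity of λ = -2 is 3. From dim ker(T − (-2)·I) = 2, there are exactly 2 Jordan blocks for λ = -2.
Step 2 — from the minimal polynomial, the factor (x + 2)^2 tells us the largest block for λ = -2 has size 2.
Step 3 — with total size 3, 2 blocks, and largest block 2, the block sizes (in nonincreasing order) are [2, 1].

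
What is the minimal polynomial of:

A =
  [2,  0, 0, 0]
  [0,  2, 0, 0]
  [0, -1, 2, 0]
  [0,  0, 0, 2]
x^2 - 4*x + 4

The characteristic polynomial is χ_A(x) = (x - 2)^4, so the eigenvalues are known. The minimal polynomial is
  m_A(x) = Π_λ (x − λ)^{k_λ}
where k_λ is the size of the *largest* Jordan block for λ (equivalently, the smallest k with (A − λI)^k v = 0 for every generalised eigenvector v of λ).

  λ = 2: largest Jordan block has size 2, contributing (x − 2)^2

So m_A(x) = (x - 2)^2 = x^2 - 4*x + 4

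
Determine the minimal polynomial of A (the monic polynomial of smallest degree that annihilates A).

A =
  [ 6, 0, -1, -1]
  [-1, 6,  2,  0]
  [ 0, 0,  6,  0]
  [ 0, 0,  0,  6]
x^3 - 18*x^2 + 108*x - 216

The characteristic polynomial is χ_A(x) = (x - 6)^4, so the eigenvalues are known. The minimal polynomial is
  m_A(x) = Π_λ (x − λ)^{k_λ}
where k_λ is the size of the *largest* Jordan block for λ (equivalently, the smallest k with (A − λI)^k v = 0 for every generalised eigenvector v of λ).

  λ = 6: largest Jordan block has size 3, contributing (x − 6)^3

So m_A(x) = (x - 6)^3 = x^3 - 18*x^2 + 108*x - 216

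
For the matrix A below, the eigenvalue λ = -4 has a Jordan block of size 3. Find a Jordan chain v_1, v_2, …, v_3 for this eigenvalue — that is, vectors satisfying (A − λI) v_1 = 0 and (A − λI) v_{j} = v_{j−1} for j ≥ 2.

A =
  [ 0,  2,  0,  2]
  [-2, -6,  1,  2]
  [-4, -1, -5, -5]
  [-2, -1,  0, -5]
A Jordan chain for λ = -4 of length 3:
v_1 = (8, -12, 0, -4)ᵀ
v_2 = (4, -2, -4, -2)ᵀ
v_3 = (1, 0, 0, 0)ᵀ

Let N = A − (-4)·I. We want v_3 with N^3 v_3 = 0 but N^2 v_3 ≠ 0; then v_{j-1} := N · v_j for j = 3, …, 2.

Pick v_3 = (1, 0, 0, 0)ᵀ.
Then v_2 = N · v_3 = (4, -2, -4, -2)ᵀ.
Then v_1 = N · v_2 = (8, -12, 0, -4)ᵀ.

Sanity check: (A − (-4)·I) v_1 = (0, 0, 0, 0)ᵀ = 0. ✓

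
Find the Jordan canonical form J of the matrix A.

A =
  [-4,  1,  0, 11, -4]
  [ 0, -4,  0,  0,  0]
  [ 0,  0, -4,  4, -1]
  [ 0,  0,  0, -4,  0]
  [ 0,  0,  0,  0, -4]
J_2(-4) ⊕ J_2(-4) ⊕ J_1(-4)

The characteristic polynomial is
  det(x·I − A) = x^5 + 20*x^4 + 160*x^3 + 640*x^2 + 1280*x + 1024 = (x + 4)^5

Eigenvalues and multiplicities (the geometric multiplicity of λ is n − rank(A − λI), which equals the number of Jordan blocks for λ):
  λ = -4: algebraic multiplicity = 5, geometric multiplicity = 3

Determining the block sizes for each eigenvalue:
  λ = -4: with am = 5 and gm = 3, the partition is not yet determined (e.g. several partitions of 5 into 3 parts exist). Let N = A − (-4)·I. Computing rank(N^1) = 2, rank(N^2) = 0; the number of blocks of size ≥ j is rank(N^{j−1}) − rank(N^j), giving [3, 2]. So we have 2 block(s) of size 2, 1 block(s) of size 1 → block sizes [2, 2, 1]

Assembling the blocks gives a Jordan form
J =
  [-4,  1,  0,  0,  0]
  [ 0, -4,  0,  0,  0]
  [ 0,  0, -4,  1,  0]
  [ 0,  0,  0, -4,  0]
  [ 0,  0,  0,  0, -4]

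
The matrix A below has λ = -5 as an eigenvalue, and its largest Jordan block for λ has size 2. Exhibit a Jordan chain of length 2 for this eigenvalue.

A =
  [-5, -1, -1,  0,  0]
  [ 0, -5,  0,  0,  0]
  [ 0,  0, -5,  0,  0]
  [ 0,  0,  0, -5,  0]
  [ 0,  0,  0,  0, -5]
A Jordan chain for λ = -5 of length 2:
v_1 = (-1, 0, 0, 0, 0)ᵀ
v_2 = (0, 1, 0, 0, 0)ᵀ

Let N = A − (-5)·I. We want v_2 with N^2 v_2 = 0 but N^1 v_2 ≠ 0; then v_{j-1} := N · v_j for j = 2, …, 2.

Pick v_2 = (0, 1, 0, 0, 0)ᵀ.
Then v_1 = N · v_2 = (-1, 0, 0, 0, 0)ᵀ.

Sanity check: (A − (-5)·I) v_1 = (0, 0, 0, 0, 0)ᵀ = 0. ✓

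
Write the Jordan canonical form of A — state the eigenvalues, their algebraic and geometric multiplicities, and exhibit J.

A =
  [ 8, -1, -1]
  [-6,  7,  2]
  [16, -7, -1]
J_1(4) ⊕ J_2(5)

The characteristic polynomial is
  det(x·I − A) = x^3 - 14*x^2 + 65*x - 100 = (x - 5)^2*(x - 4)

Eigenvalues and multiplicities (the geometric multiplicity of λ is n − rank(A − λI), which equals the number of Jordan blocks for λ):
  λ = 4: algebraic multiplicity = 1, geometric multiplicity = 1
  λ = 5: algebraic multiplicity = 2, geometric multiplicity = 1

Determining the block sizes for each eigenvalue:
  λ = 4: one block (gm = 1), so the single block has size am = 1 → block sizes [1]
  λ = 5: one block (gm = 1), so the single block has size am = 2 → block sizes [2]

Assembling the blocks gives a Jordan form
J =
  [4, 0, 0]
  [0, 5, 1]
  [0, 0, 5]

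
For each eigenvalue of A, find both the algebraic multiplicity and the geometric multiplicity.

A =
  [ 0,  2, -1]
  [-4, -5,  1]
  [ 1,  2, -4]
λ = -3: alg = 3, geom = 1

Step 1 — factor the characteristic polynomial to read off the algebraic multiplicities:
  χ_A(x) = (x + 3)^3

Step 2 — compute geometric multiplicities via the rank-nullity identity g(λ) = n − rank(A − λI):
  rank(A − (-3)·I) = 2, so dim ker(A − (-3)·I) = n − 2 = 1

Summary:
  λ = -3: algebraic multiplicity = 3, geometric multiplicity = 1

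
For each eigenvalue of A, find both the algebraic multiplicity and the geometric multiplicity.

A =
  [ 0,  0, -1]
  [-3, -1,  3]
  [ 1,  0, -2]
λ = -1: alg = 3, geom = 2

Step 1 — factor the characteristic polynomial to read off the algebraic multiplicities:
  χ_A(x) = (x + 1)^3

Step 2 — compute geometric multiplicities via the rank-nullity identity g(λ) = n − rank(A − λI):
  rank(A − (-1)·I) = 1, so dim ker(A − (-1)·I) = n − 1 = 2

Summary:
  λ = -1: algebraic multiplicity = 3, geometric multiplicity = 2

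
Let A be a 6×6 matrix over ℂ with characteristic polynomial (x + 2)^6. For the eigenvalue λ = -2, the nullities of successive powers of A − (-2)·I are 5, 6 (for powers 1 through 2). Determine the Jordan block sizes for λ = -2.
Block sizes for λ = -2: [2, 1, 1, 1, 1]

From the dimensions of kernels of powers, the number of Jordan blocks of size at least j is d_j − d_{j−1} where d_j = dim ker(N^j) (with d_0 = 0). Computing the differences gives [5, 1].
The number of blocks of size exactly k is (#blocks of size ≥ k) − (#blocks of size ≥ k + 1), so the partition is: 4 block(s) of size 1, 1 block(s) of size 2.
In nonincreasing order the block sizes are [2, 1, 1, 1, 1].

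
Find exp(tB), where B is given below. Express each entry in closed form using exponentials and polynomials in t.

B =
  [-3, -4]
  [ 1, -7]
e^{tB} =
  [2*t*exp(-5*t) + exp(-5*t), -4*t*exp(-5*t)]
  [t*exp(-5*t), -2*t*exp(-5*t) + exp(-5*t)]

Strategy: write B = P · J · P⁻¹ where J is a Jordan canonical form, so e^{tB} = P · e^{tJ} · P⁻¹, and e^{tJ} can be computed block-by-block.

B has Jordan form
J =
  [-5,  1]
  [ 0, -5]
(up to reordering of blocks).

Per-block formulas:
  For a 2×2 Jordan block J_2(-5): exp(t · J_2(-5)) = e^(-5t)·(I + t·N), where N is the 2×2 nilpotent shift.

After assembling e^{tJ} and conjugating by P, we get:

e^{tB} =
  [2*t*exp(-5*t) + exp(-5*t), -4*t*exp(-5*t)]
  [t*exp(-5*t), -2*t*exp(-5*t) + exp(-5*t)]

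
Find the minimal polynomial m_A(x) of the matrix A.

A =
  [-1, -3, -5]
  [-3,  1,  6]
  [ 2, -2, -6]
x^3 + 6*x^2 + 12*x + 8

The characteristic polynomial is χ_A(x) = (x + 2)^3, so the eigenvalues are known. The minimal polynomial is
  m_A(x) = Π_λ (x − λ)^{k_λ}
where k_λ is the size of the *largest* Jordan block for λ (equivalently, the smallest k with (A − λI)^k v = 0 for every generalised eigenvector v of λ).

  λ = -2: largest Jordan block has size 3, contributing (x + 2)^3

So m_A(x) = (x + 2)^3 = x^3 + 6*x^2 + 12*x + 8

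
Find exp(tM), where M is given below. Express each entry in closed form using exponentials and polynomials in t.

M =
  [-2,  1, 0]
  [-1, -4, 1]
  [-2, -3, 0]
e^{tM} =
  [-t^2*exp(-2*t)/2 + exp(-2*t), -t^2*exp(-2*t) + t*exp(-2*t), t^2*exp(-2*t)/2]
  [-t*exp(-2*t), -2*t*exp(-2*t) + exp(-2*t), t*exp(-2*t)]
  [-t^2*exp(-2*t)/2 - 2*t*exp(-2*t), -t^2*exp(-2*t) - 3*t*exp(-2*t), t^2*exp(-2*t)/2 + 2*t*exp(-2*t) + exp(-2*t)]

Strategy: write M = P · J · P⁻¹ where J is a Jordan canonical form, so e^{tM} = P · e^{tJ} · P⁻¹, and e^{tJ} can be computed block-by-block.

M has Jordan form
J =
  [-2,  1,  0]
  [ 0, -2,  1]
  [ 0,  0, -2]
(up to reordering of blocks).

Per-block formulas:
  For a 3×3 Jordan block J_3(-2): exp(t · J_3(-2)) = e^(-2t)·(I + t·N + (t^2/2)·N^2), where N is the 3×3 nilpotent shift.

After assembling e^{tJ} and conjugating by P, we get:

e^{tM} =
  [-t^2*exp(-2*t)/2 + exp(-2*t), -t^2*exp(-2*t) + t*exp(-2*t), t^2*exp(-2*t)/2]
  [-t*exp(-2*t), -2*t*exp(-2*t) + exp(-2*t), t*exp(-2*t)]
  [-t^2*exp(-2*t)/2 - 2*t*exp(-2*t), -t^2*exp(-2*t) - 3*t*exp(-2*t), t^2*exp(-2*t)/2 + 2*t*exp(-2*t) + exp(-2*t)]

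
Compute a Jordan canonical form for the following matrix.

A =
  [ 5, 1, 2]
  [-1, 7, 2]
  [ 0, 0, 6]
J_2(6) ⊕ J_1(6)

The characteristic polynomial is
  det(x·I − A) = x^3 - 18*x^2 + 108*x - 216 = (x - 6)^3

Eigenvalues and multiplicities (the geometric multiplicity of λ is n − rank(A − λI), which equals the number of Jordan blocks for λ):
  λ = 6: algebraic multiplicity = 3, geometric multiplicity = 2

Determining the block sizes for each eigenvalue:
  λ = 6: 2 blocks summing to 3 forces exactly one block of size 2 and the rest size 1 → block sizes [2, 1]

Assembling the blocks gives a Jordan form
J =
  [6, 1, 0]
  [0, 6, 0]
  [0, 0, 6]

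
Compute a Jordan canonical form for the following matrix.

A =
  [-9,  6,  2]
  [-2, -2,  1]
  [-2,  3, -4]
J_2(-5) ⊕ J_1(-5)

The characteristic polynomial is
  det(x·I − A) = x^3 + 15*x^2 + 75*x + 125 = (x + 5)^3

Eigenvalues and multiplicities (the geometric multiplicity of λ is n − rank(A − λI), which equals the number of Jordan blocks for λ):
  λ = -5: algebraic multiplicity = 3, geometric multiplicity = 2

Determining the block sizes for each eigenvalue:
  λ = -5: 2 blocks summing to 3 forces exactly one block of size 2 and the rest size 1 → block sizes [2, 1]

Assembling the blocks gives a Jordan form
J =
  [-5,  1,  0]
  [ 0, -5,  0]
  [ 0,  0, -5]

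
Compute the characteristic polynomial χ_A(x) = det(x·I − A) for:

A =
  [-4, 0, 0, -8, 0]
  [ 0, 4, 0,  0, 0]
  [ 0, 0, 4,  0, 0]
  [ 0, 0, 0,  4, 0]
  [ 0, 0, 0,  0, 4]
x^5 - 12*x^4 + 32*x^3 + 128*x^2 - 768*x + 1024

Expanding det(x·I − A) (e.g. by cofactor expansion or by noting that A is similar to its Jordan form J, which has the same characteristic polynomial as A) gives
  χ_A(x) = x^5 - 12*x^4 + 32*x^3 + 128*x^2 - 768*x + 1024
which factors as (x - 4)^4*(x + 4). The eigenvalues (with algebraic multiplicities) are λ = -4 with multiplicity 1, λ = 4 with multiplicity 4.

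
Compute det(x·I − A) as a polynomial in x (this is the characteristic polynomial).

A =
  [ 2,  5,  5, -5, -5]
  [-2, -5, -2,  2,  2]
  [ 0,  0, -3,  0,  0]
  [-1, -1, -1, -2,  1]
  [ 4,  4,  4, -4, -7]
x^5 + 15*x^4 + 90*x^3 + 270*x^2 + 405*x + 243

Expanding det(x·I − A) (e.g. by cofactor expansion or by noting that A is similar to its Jordan form J, which has the same characteristic polynomial as A) gives
  χ_A(x) = x^5 + 15*x^4 + 90*x^3 + 270*x^2 + 405*x + 243
which factors as (x + 3)^5. The eigenvalues (with algebraic multiplicities) are λ = -3 with multiplicity 5.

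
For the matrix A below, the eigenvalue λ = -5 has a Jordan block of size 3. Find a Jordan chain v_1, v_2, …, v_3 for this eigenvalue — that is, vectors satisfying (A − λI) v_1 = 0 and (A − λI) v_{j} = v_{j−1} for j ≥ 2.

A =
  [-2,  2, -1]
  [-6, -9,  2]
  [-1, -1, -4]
A Jordan chain for λ = -5 of length 3:
v_1 = (-2, 4, 2)ᵀ
v_2 = (3, -6, -1)ᵀ
v_3 = (1, 0, 0)ᵀ

Let N = A − (-5)·I. We want v_3 with N^3 v_3 = 0 but N^2 v_3 ≠ 0; then v_{j-1} := N · v_j for j = 3, …, 2.

Pick v_3 = (1, 0, 0)ᵀ.
Then v_2 = N · v_3 = (3, -6, -1)ᵀ.
Then v_1 = N · v_2 = (-2, 4, 2)ᵀ.

Sanity check: (A − (-5)·I) v_1 = (0, 0, 0)ᵀ = 0. ✓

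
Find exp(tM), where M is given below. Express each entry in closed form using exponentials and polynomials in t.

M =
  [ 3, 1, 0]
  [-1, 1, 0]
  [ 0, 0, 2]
e^{tM} =
  [t*exp(2*t) + exp(2*t), t*exp(2*t), 0]
  [-t*exp(2*t), -t*exp(2*t) + exp(2*t), 0]
  [0, 0, exp(2*t)]

Strategy: write M = P · J · P⁻¹ where J is a Jordan canonical form, so e^{tM} = P · e^{tJ} · P⁻¹, and e^{tJ} can be computed block-by-block.

M has Jordan form
J =
  [2, 1, 0]
  [0, 2, 0]
  [0, 0, 2]
(up to reordering of blocks).

Per-block formulas:
  For a 2×2 Jordan block J_2(2): exp(t · J_2(2)) = e^(2t)·(I + t·N), where N is the 2×2 nilpotent shift.
  For a 1×1 block at λ = 2: exp(t · [2]) = [e^(2t)].

After assembling e^{tJ} and conjugating by P, we get:

e^{tM} =
  [t*exp(2*t) + exp(2*t), t*exp(2*t), 0]
  [-t*exp(2*t), -t*exp(2*t) + exp(2*t), 0]
  [0, 0, exp(2*t)]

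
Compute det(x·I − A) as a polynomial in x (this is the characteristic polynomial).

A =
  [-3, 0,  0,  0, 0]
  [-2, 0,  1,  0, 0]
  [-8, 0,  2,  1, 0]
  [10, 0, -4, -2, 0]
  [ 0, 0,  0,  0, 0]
x^5 + 3*x^4

Expanding det(x·I − A) (e.g. by cofactor expansion or by noting that A is similar to its Jordan form J, which has the same characteristic polynomial as A) gives
  χ_A(x) = x^5 + 3*x^4
which factors as x^4*(x + 3). The eigenvalues (with algebraic multiplicities) are λ = -3 with multiplicity 1, λ = 0 with multiplicity 4.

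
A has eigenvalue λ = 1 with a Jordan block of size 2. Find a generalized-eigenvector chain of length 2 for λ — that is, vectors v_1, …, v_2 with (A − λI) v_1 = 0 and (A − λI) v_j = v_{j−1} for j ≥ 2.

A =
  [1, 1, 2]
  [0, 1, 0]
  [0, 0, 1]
A Jordan chain for λ = 1 of length 2:
v_1 = (1, 0, 0)ᵀ
v_2 = (0, 1, 0)ᵀ

Let N = A − (1)·I. We want v_2 with N^2 v_2 = 0 but N^1 v_2 ≠ 0; then v_{j-1} := N · v_j for j = 2, …, 2.

Pick v_2 = (0, 1, 0)ᵀ.
Then v_1 = N · v_2 = (1, 0, 0)ᵀ.

Sanity check: (A − (1)·I) v_1 = (0, 0, 0)ᵀ = 0. ✓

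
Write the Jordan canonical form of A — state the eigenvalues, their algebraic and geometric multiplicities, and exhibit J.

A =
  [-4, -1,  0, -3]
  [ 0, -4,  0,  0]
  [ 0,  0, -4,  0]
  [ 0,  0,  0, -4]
J_2(-4) ⊕ J_1(-4) ⊕ J_1(-4)

The characteristic polynomial is
  det(x·I − A) = x^4 + 16*x^3 + 96*x^2 + 256*x + 256 = (x + 4)^4

Eigenvalues and multiplicities (the geometric multiplicity of λ is n − rank(A − λI), which equals the number of Jordan blocks for λ):
  λ = -4: algebraic multiplicity = 4, geometric multiplicity = 3

Determining the block sizes for each eigenvalue:
  λ = -4: 3 blocks summing to 4 forces exactly one block of size 2 and the rest size 1 → block sizes [2, 1, 1]

Assembling the blocks gives a Jordan form
J =
  [-4,  1,  0,  0]
  [ 0, -4,  0,  0]
  [ 0,  0, -4,  0]
  [ 0,  0,  0, -4]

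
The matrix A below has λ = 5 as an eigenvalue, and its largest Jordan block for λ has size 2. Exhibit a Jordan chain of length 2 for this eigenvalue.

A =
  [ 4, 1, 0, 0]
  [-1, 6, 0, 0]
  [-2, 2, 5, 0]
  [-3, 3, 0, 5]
A Jordan chain for λ = 5 of length 2:
v_1 = (-1, -1, -2, -3)ᵀ
v_2 = (1, 0, 0, 0)ᵀ

Let N = A − (5)·I. We want v_2 with N^2 v_2 = 0 but N^1 v_2 ≠ 0; then v_{j-1} := N · v_j for j = 2, …, 2.

Pick v_2 = (1, 0, 0, 0)ᵀ.
Then v_1 = N · v_2 = (-1, -1, -2, -3)ᵀ.

Sanity check: (A − (5)·I) v_1 = (0, 0, 0, 0)ᵀ = 0. ✓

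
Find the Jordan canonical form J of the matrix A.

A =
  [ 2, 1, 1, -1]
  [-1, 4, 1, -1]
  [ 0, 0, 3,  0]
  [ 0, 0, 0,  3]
J_2(3) ⊕ J_1(3) ⊕ J_1(3)

The characteristic polynomial is
  det(x·I − A) = x^4 - 12*x^3 + 54*x^2 - 108*x + 81 = (x - 3)^4

Eigenvalues and multiplicities (the geometric multiplicity of λ is n − rank(A − λI), which equals the number of Jordan blocks for λ):
  λ = 3: algebraic multiplicity = 4, geometric multiplicity = 3

Determining the block sizes for each eigenvalue:
  λ = 3: 3 blocks summing to 4 forces exactly one block of size 2 and the rest size 1 → block sizes [2, 1, 1]

Assembling the blocks gives a Jordan form
J =
  [3, 1, 0, 0]
  [0, 3, 0, 0]
  [0, 0, 3, 0]
  [0, 0, 0, 3]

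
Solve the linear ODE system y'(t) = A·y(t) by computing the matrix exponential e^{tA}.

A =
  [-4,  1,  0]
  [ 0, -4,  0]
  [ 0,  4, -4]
e^{tA} =
  [exp(-4*t), t*exp(-4*t), 0]
  [0, exp(-4*t), 0]
  [0, 4*t*exp(-4*t), exp(-4*t)]

Strategy: write A = P · J · P⁻¹ where J is a Jordan canonical form, so e^{tA} = P · e^{tJ} · P⁻¹, and e^{tJ} can be computed block-by-block.

A has Jordan form
J =
  [-4,  1,  0]
  [ 0, -4,  0]
  [ 0,  0, -4]
(up to reordering of blocks).

Per-block formulas:
  For a 1×1 block at λ = -4: exp(t · [-4]) = [e^(-4t)].
  For a 2×2 Jordan block J_2(-4): exp(t · J_2(-4)) = e^(-4t)·(I + t·N), where N is the 2×2 nilpotent shift.

After assembling e^{tJ} and conjugating by P, we get:

e^{tA} =
  [exp(-4*t), t*exp(-4*t), 0]
  [0, exp(-4*t), 0]
  [0, 4*t*exp(-4*t), exp(-4*t)]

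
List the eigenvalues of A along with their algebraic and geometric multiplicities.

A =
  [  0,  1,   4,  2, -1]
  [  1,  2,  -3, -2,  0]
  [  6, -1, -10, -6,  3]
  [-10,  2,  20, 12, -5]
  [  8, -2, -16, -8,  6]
λ = 2: alg = 5, geom = 2

Step 1 — factor the characteristic polynomial to read off the algebraic multiplicities:
  χ_A(x) = (x - 2)^5

Step 2 — compute geometric multiplicities via the rank-nullity identity g(λ) = n − rank(A − λI):
  rank(A − (2)·I) = 3, so dim ker(A − (2)·I) = n − 3 = 2

Summary:
  λ = 2: algebraic multiplicity = 5, geometric multiplicity = 2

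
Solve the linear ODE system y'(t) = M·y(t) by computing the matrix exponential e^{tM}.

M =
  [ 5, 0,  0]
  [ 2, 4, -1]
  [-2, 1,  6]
e^{tM} =
  [exp(5*t), 0, 0]
  [2*t*exp(5*t), -t*exp(5*t) + exp(5*t), -t*exp(5*t)]
  [-2*t*exp(5*t), t*exp(5*t), t*exp(5*t) + exp(5*t)]

Strategy: write M = P · J · P⁻¹ where J is a Jordan canonical form, so e^{tM} = P · e^{tJ} · P⁻¹, and e^{tJ} can be computed block-by-block.

M has Jordan form
J =
  [5, 1, 0]
  [0, 5, 0]
  [0, 0, 5]
(up to reordering of blocks).

Per-block formulas:
  For a 2×2 Jordan block J_2(5): exp(t · J_2(5)) = e^(5t)·(I + t·N), where N is the 2×2 nilpotent shift.
  For a 1×1 block at λ = 5: exp(t · [5]) = [e^(5t)].

After assembling e^{tJ} and conjugating by P, we get:

e^{tM} =
  [exp(5*t), 0, 0]
  [2*t*exp(5*t), -t*exp(5*t) + exp(5*t), -t*exp(5*t)]
  [-2*t*exp(5*t), t*exp(5*t), t*exp(5*t) + exp(5*t)]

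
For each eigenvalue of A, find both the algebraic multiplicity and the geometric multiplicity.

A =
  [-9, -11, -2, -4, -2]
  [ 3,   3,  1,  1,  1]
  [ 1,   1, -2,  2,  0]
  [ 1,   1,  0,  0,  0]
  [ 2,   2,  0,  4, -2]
λ = -2: alg = 5, geom = 3

Step 1 — factor the characteristic polynomial to read off the algebraic multiplicities:
  χ_A(x) = (x + 2)^5

Step 2 — compute geometric multiplicities via the rank-nullity identity g(λ) = n − rank(A − λI):
  rank(A − (-2)·I) = 2, so dim ker(A − (-2)·I) = n − 2 = 3

Summary:
  λ = -2: algebraic multiplicity = 5, geometric multiplicity = 3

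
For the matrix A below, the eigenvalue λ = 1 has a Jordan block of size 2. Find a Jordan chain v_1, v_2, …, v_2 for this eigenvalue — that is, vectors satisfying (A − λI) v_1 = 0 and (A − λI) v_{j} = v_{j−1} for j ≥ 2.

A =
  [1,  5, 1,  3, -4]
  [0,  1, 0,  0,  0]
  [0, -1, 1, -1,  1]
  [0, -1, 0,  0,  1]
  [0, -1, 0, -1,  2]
A Jordan chain for λ = 1 of length 2:
v_1 = (5, 0, -1, -1, -1)ᵀ
v_2 = (0, 1, 0, 0, 0)ᵀ

Let N = A − (1)·I. We want v_2 with N^2 v_2 = 0 but N^1 v_2 ≠ 0; then v_{j-1} := N · v_j for j = 2, …, 2.

Pick v_2 = (0, 1, 0, 0, 0)ᵀ.
Then v_1 = N · v_2 = (5, 0, -1, -1, -1)ᵀ.

Sanity check: (A − (1)·I) v_1 = (0, 0, 0, 0, 0)ᵀ = 0. ✓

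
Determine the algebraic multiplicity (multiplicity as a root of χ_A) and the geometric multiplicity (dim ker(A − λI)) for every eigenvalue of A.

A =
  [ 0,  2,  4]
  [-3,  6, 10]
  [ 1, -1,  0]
λ = 2: alg = 3, geom = 1

Step 1 — factor the characteristic polynomial to read off the algebraic multiplicities:
  χ_A(x) = (x - 2)^3

Step 2 — compute geometric multiplicities via the rank-nullity identity g(λ) = n − rank(A − λI):
  rank(A − (2)·I) = 2, so dim ker(A − (2)·I) = n − 2 = 1

Summary:
  λ = 2: algebraic multiplicity = 3, geometric multiplicity = 1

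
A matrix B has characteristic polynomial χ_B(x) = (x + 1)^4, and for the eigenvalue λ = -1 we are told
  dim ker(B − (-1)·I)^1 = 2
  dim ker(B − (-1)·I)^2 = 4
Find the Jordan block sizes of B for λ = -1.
Block sizes for λ = -1: [2, 2]

From the dimensions of kernels of powers, the number of Jordan blocks of size at least j is d_j − d_{j−1} where d_j = dim ker(N^j) (with d_0 = 0). Computing the differences gives [2, 2].
The number of blocks of size exactly k is (#blocks of size ≥ k) − (#blocks of size ≥ k + 1), so the partition is: 2 block(s) of size 2.
In nonincreasing order the block sizes are [2, 2].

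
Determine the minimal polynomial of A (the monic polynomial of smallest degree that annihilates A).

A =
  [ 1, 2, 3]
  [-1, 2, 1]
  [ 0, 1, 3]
x^3 - 6*x^2 + 12*x - 8

The characteristic polynomial is χ_A(x) = (x - 2)^3, so the eigenvalues are known. The minimal polynomial is
  m_A(x) = Π_λ (x − λ)^{k_λ}
where k_λ is the size of the *largest* Jordan block for λ (equivalently, the smallest k with (A − λI)^k v = 0 for every generalised eigenvector v of λ).

  λ = 2: largest Jordan block has size 3, contributing (x − 2)^3

So m_A(x) = (x - 2)^3 = x^3 - 6*x^2 + 12*x - 8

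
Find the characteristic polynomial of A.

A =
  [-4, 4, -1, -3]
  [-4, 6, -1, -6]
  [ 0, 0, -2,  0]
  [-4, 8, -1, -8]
x^4 + 8*x^3 + 24*x^2 + 32*x + 16

Expanding det(x·I − A) (e.g. by cofactor expansion or by noting that A is similar to its Jordan form J, which has the same characteristic polynomial as A) gives
  χ_A(x) = x^4 + 8*x^3 + 24*x^2 + 32*x + 16
which factors as (x + 2)^4. The eigenvalues (with algebraic multiplicities) are λ = -2 with multiplicity 4.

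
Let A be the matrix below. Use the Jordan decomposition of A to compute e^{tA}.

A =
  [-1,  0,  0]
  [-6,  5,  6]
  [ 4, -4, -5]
e^{tA} =
  [exp(-t), 0, 0]
  [-3*exp(t) + 3*exp(-t), 3*exp(t) - 2*exp(-t), 3*exp(t) - 3*exp(-t)]
  [2*exp(t) - 2*exp(-t), -2*exp(t) + 2*exp(-t), -2*exp(t) + 3*exp(-t)]

Strategy: write A = P · J · P⁻¹ where J is a Jordan canonical form, so e^{tA} = P · e^{tJ} · P⁻¹, and e^{tJ} can be computed block-by-block.

A has Jordan form
J =
  [-1,  0, 0]
  [ 0, -1, 0]
  [ 0,  0, 1]
(up to reordering of blocks).

Per-block formulas:
  For a 1×1 block at λ = -1: exp(t · [-1]) = [e^(-1t)].
  For a 1×1 block at λ = 1: exp(t · [1]) = [e^(1t)].

After assembling e^{tJ} and conjugating by P, we get:

e^{tA} =
  [exp(-t), 0, 0]
  [-3*exp(t) + 3*exp(-t), 3*exp(t) - 2*exp(-t), 3*exp(t) - 3*exp(-t)]
  [2*exp(t) - 2*exp(-t), -2*exp(t) + 2*exp(-t), -2*exp(t) + 3*exp(-t)]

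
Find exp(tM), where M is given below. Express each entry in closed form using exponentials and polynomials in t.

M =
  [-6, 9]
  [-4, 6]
e^{tM} =
  [1 - 6*t, 9*t]
  [-4*t, 6*t + 1]

Strategy: write M = P · J · P⁻¹ where J is a Jordan canonical form, so e^{tM} = P · e^{tJ} · P⁻¹, and e^{tJ} can be computed block-by-block.

M has Jordan form
J =
  [0, 1]
  [0, 0]
(up to reordering of blocks).

Per-block formulas:
  For a 2×2 Jordan block J_2(0): exp(t · J_2(0)) = e^(0t)·(I + t·N), where N is the 2×2 nilpotent shift.

After assembling e^{tJ} and conjugating by P, we get:

e^{tM} =
  [1 - 6*t, 9*t]
  [-4*t, 6*t + 1]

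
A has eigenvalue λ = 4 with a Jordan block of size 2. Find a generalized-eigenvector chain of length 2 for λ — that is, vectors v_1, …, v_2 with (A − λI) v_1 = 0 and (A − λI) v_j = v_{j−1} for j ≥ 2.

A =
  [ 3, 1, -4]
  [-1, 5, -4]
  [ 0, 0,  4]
A Jordan chain for λ = 4 of length 2:
v_1 = (-1, -1, 0)ᵀ
v_2 = (1, 0, 0)ᵀ

Let N = A − (4)·I. We want v_2 with N^2 v_2 = 0 but N^1 v_2 ≠ 0; then v_{j-1} := N · v_j for j = 2, …, 2.

Pick v_2 = (1, 0, 0)ᵀ.
Then v_1 = N · v_2 = (-1, -1, 0)ᵀ.

Sanity check: (A − (4)·I) v_1 = (0, 0, 0)ᵀ = 0. ✓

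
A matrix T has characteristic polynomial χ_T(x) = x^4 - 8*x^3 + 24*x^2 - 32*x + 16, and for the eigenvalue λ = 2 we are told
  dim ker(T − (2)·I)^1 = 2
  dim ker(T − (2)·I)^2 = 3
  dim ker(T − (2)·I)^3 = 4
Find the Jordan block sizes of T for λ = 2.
Block sizes for λ = 2: [3, 1]

From the dimensions of kernels of powers, the number of Jordan blocks of size at least j is d_j − d_{j−1} where d_j = dim ker(N^j) (with d_0 = 0). Computing the differences gives [2, 1, 1].
The number of blocks of size exactly k is (#blocks of size ≥ k) − (#blocks of size ≥ k + 1), so the partition is: 1 block(s) of size 1, 1 block(s) of size 3.
In nonincreasing order the block sizes are [3, 1].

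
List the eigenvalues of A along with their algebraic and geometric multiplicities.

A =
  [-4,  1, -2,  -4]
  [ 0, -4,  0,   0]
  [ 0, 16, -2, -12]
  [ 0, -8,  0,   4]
λ = -4: alg = 2, geom = 1; λ = -2: alg = 1, geom = 1; λ = 4: alg = 1, geom = 1

Step 1 — factor the characteristic polynomial to read off the algebraic multiplicities:
  χ_A(x) = (x - 4)*(x + 2)*(x + 4)^2

Step 2 — compute geometric multiplicities via the rank-nullity identity g(λ) = n − rank(A − λI):
  rank(A − (-4)·I) = 3, so dim ker(A − (-4)·I) = n − 3 = 1
  rank(A − (-2)·I) = 3, so dim ker(A − (-2)·I) = n − 3 = 1
  rank(A − (4)·I) = 3, so dim ker(A − (4)·I) = n − 3 = 1

Summary:
  λ = -4: algebraic multiplicity = 2, geometric multiplicity = 1
  λ = -2: algebraic multiplicity = 1, geometric multiplicity = 1
  λ = 4: algebraic multiplicity = 1, geometric multiplicity = 1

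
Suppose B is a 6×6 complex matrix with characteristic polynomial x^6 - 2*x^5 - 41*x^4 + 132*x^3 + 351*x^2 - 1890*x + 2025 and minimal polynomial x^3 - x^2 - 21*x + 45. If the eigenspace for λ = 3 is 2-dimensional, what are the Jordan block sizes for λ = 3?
Block sizes for λ = 3: [2, 2]

Step 1 — from the characteristic polynomial, algebraic multiplicity of λ = 3 is 4. From dim ker(B − (3)·I) = 2, there are exactly 2 Jordan blocks for λ = 3.
Step 2 — from the minimal polynomial, the factor (x − 3)^2 tells us the largest block for λ = 3 has size 2.
Step 3 — with total size 4, 2 blocks, and largest block 2, the block sizes (in nonincreasing order) are [2, 2].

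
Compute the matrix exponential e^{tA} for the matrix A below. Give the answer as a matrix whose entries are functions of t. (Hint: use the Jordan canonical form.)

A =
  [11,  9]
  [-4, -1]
e^{tA} =
  [6*t*exp(5*t) + exp(5*t), 9*t*exp(5*t)]
  [-4*t*exp(5*t), -6*t*exp(5*t) + exp(5*t)]

Strategy: write A = P · J · P⁻¹ where J is a Jordan canonical form, so e^{tA} = P · e^{tJ} · P⁻¹, and e^{tJ} can be computed block-by-block.

A has Jordan form
J =
  [5, 1]
  [0, 5]
(up to reordering of blocks).

Per-block formulas:
  For a 2×2 Jordan block J_2(5): exp(t · J_2(5)) = e^(5t)·(I + t·N), where N is the 2×2 nilpotent shift.

After assembling e^{tJ} and conjugating by P, we get:

e^{tA} =
  [6*t*exp(5*t) + exp(5*t), 9*t*exp(5*t)]
  [-4*t*exp(5*t), -6*t*exp(5*t) + exp(5*t)]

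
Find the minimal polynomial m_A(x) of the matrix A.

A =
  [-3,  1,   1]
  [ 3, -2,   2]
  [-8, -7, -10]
x^3 + 15*x^2 + 75*x + 125

The characteristic polynomial is χ_A(x) = (x + 5)^3, so the eigenvalues are known. The minimal polynomial is
  m_A(x) = Π_λ (x − λ)^{k_λ}
where k_λ is the size of the *largest* Jordan block for λ (equivalently, the smallest k with (A − λI)^k v = 0 for every generalised eigenvector v of λ).

  λ = -5: largest Jordan block has size 3, contributing (x + 5)^3

So m_A(x) = (x + 5)^3 = x^3 + 15*x^2 + 75*x + 125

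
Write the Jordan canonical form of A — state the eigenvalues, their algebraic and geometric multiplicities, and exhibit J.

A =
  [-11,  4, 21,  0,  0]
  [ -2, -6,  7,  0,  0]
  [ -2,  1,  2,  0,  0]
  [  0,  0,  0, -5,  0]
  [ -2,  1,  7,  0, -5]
J_3(-5) ⊕ J_1(-5) ⊕ J_1(-5)

The characteristic polynomial is
  det(x·I − A) = x^5 + 25*x^4 + 250*x^3 + 1250*x^2 + 3125*x + 3125 = (x + 5)^5

Eigenvalues and multiplicities (the geometric multiplicity of λ is n − rank(A − λI), which equals the number of Jordan blocks for λ):
  λ = -5: algebraic multiplicity = 5, geometric multiplicity = 3

Determining the block sizes for each eigenvalue:
  λ = -5: with am = 5 and gm = 3, the partition is not yet determined (e.g. several partitions of 5 into 3 parts exist). Let N = A − (-5)·I. Computing rank(N^1) = 2, rank(N^2) = 1, rank(N^3) = 0; the number of blocks of size ≥ j is rank(N^{j−1}) − rank(N^j), giving [3, 1, 1]. So we have 1 block(s) of size 3, 2 block(s) of size 1 → block sizes [3, 1, 1]

Assembling the blocks gives a Jordan form
J =
  [-5,  1,  0,  0,  0]
  [ 0, -5,  1,  0,  0]
  [ 0,  0, -5,  0,  0]
  [ 0,  0,  0, -5,  0]
  [ 0,  0,  0,  0, -5]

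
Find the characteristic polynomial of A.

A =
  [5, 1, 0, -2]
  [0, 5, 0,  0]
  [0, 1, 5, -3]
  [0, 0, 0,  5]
x^4 - 20*x^3 + 150*x^2 - 500*x + 625

Expanding det(x·I − A) (e.g. by cofactor expansion or by noting that A is similar to its Jordan form J, which has the same characteristic polynomial as A) gives
  χ_A(x) = x^4 - 20*x^3 + 150*x^2 - 500*x + 625
which factors as (x - 5)^4. The eigenvalues (with algebraic multiplicities) are λ = 5 with multiplicity 4.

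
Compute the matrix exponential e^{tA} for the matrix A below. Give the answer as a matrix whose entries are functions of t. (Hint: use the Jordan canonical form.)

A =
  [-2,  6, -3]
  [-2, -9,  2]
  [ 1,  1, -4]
e^{tA} =
  [-3*t^2*exp(-5*t) + 3*t*exp(-5*t) + exp(-5*t), -9*t^2*exp(-5*t)/2 + 6*t*exp(-5*t), -3*t*exp(-5*t)]
  [2*t^2*exp(-5*t) - 2*t*exp(-5*t), 3*t^2*exp(-5*t) - 4*t*exp(-5*t) + exp(-5*t), 2*t*exp(-5*t)]
  [t^2*exp(-5*t) + t*exp(-5*t), 3*t^2*exp(-5*t)/2 + t*exp(-5*t), t*exp(-5*t) + exp(-5*t)]

Strategy: write A = P · J · P⁻¹ where J is a Jordan canonical form, so e^{tA} = P · e^{tJ} · P⁻¹, and e^{tJ} can be computed block-by-block.

A has Jordan form
J =
  [-5,  1,  0]
  [ 0, -5,  1]
  [ 0,  0, -5]
(up to reordering of blocks).

Per-block formulas:
  For a 3×3 Jordan block J_3(-5): exp(t · J_3(-5)) = e^(-5t)·(I + t·N + (t^2/2)·N^2), where N is the 3×3 nilpotent shift.

After assembling e^{tJ} and conjugating by P, we get:

e^{tA} =
  [-3*t^2*exp(-5*t) + 3*t*exp(-5*t) + exp(-5*t), -9*t^2*exp(-5*t)/2 + 6*t*exp(-5*t), -3*t*exp(-5*t)]
  [2*t^2*exp(-5*t) - 2*t*exp(-5*t), 3*t^2*exp(-5*t) - 4*t*exp(-5*t) + exp(-5*t), 2*t*exp(-5*t)]
  [t^2*exp(-5*t) + t*exp(-5*t), 3*t^2*exp(-5*t)/2 + t*exp(-5*t), t*exp(-5*t) + exp(-5*t)]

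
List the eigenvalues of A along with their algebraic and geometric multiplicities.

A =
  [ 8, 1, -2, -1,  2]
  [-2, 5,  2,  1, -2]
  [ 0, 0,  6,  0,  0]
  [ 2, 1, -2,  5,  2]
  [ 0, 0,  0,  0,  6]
λ = 6: alg = 5, geom = 4

Step 1 — factor the characteristic polynomial to read off the algebraic multiplicities:
  χ_A(x) = (x - 6)^5

Step 2 — compute geometric multiplicities via the rank-nullity identity g(λ) = n − rank(A − λI):
  rank(A − (6)·I) = 1, so dim ker(A − (6)·I) = n − 1 = 4

Summary:
  λ = 6: algebraic multiplicity = 5, geometric multiplicity = 4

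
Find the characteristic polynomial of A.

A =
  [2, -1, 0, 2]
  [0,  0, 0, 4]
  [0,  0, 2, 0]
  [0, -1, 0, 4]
x^4 - 8*x^3 + 24*x^2 - 32*x + 16

Expanding det(x·I − A) (e.g. by cofactor expansion or by noting that A is similar to its Jordan form J, which has the same characteristic polynomial as A) gives
  χ_A(x) = x^4 - 8*x^3 + 24*x^2 - 32*x + 16
which factors as (x - 2)^4. The eigenvalues (with algebraic multiplicities) are λ = 2 with multiplicity 4.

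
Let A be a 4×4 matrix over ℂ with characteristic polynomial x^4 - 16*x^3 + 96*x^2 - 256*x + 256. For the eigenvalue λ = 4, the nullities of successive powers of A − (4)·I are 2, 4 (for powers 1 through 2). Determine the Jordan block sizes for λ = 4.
Block sizes for λ = 4: [2, 2]

From the dimensions of kernels of powers, the number of Jordan blocks of size at least j is d_j − d_{j−1} where d_j = dim ker(N^j) (with d_0 = 0). Computing the differences gives [2, 2].
The number of blocks of size exactly k is (#blocks of size ≥ k) − (#blocks of size ≥ k + 1), so the partition is: 2 block(s) of size 2.
In nonincreasing order the block sizes are [2, 2].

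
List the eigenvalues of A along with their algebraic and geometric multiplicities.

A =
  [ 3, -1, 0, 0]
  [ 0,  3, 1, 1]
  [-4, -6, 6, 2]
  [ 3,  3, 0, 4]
λ = 4: alg = 4, geom = 2

Step 1 — factor the characteristic polynomial to read off the algebraic multiplicities:
  χ_A(x) = (x - 4)^4

Step 2 — compute geometric multiplicities via the rank-nullity identity g(λ) = n − rank(A − λI):
  rank(A − (4)·I) = 2, so dim ker(A − (4)·I) = n − 2 = 2

Summary:
  λ = 4: algebraic multiplicity = 4, geometric multiplicity = 2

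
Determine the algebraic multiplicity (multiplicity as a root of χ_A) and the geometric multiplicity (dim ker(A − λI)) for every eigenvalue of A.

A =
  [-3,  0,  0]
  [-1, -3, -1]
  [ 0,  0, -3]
λ = -3: alg = 3, geom = 2

Step 1 — factor the characteristic polynomial to read off the algebraic multiplicities:
  χ_A(x) = (x + 3)^3

Step 2 — compute geometric multiplicities via the rank-nullity identity g(λ) = n − rank(A − λI):
  rank(A − (-3)·I) = 1, so dim ker(A − (-3)·I) = n − 1 = 2

Summary:
  λ = -3: algebraic multiplicity = 3, geometric multiplicity = 2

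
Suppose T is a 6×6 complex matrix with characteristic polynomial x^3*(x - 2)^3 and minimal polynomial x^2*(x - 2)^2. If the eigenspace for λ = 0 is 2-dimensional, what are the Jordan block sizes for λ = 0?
Block sizes for λ = 0: [2, 1]

Step 1 — from the characteristic polynomial, algebraic multiplicity of λ = 0 is 3. From dim ker(T − (0)·I) = 2, there are exactly 2 Jordan blocks for λ = 0.
Step 2 — from the minimal polynomial, the factor (x − 0)^2 tells us the largest block for λ = 0 has size 2.
Step 3 — with total size 3, 2 blocks, and largest block 2, the block sizes (in nonincreasing order) are [2, 1].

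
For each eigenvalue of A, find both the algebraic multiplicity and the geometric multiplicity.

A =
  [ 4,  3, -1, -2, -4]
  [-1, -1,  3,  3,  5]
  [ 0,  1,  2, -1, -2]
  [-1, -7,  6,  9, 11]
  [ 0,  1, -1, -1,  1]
λ = 3: alg = 5, geom = 2

Step 1 — factor the characteristic polynomial to read off the algebraic multiplicities:
  χ_A(x) = (x - 3)^5

Step 2 — compute geometric multiplicities via the rank-nullity identity g(λ) = n − rank(A − λI):
  rank(A − (3)·I) = 3, so dim ker(A − (3)·I) = n − 3 = 2

Summary:
  λ = 3: algebraic multiplicity = 5, geometric multiplicity = 2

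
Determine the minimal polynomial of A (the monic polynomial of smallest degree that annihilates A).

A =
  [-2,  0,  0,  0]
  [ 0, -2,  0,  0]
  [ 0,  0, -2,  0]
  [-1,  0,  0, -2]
x^2 + 4*x + 4

The characteristic polynomial is χ_A(x) = (x + 2)^4, so the eigenvalues are known. The minimal polynomial is
  m_A(x) = Π_λ (x − λ)^{k_λ}
where k_λ is the size of the *largest* Jordan block for λ (equivalently, the smallest k with (A − λI)^k v = 0 for every generalised eigenvector v of λ).

  λ = -2: largest Jordan block has size 2, contributing (x + 2)^2

So m_A(x) = (x + 2)^2 = x^2 + 4*x + 4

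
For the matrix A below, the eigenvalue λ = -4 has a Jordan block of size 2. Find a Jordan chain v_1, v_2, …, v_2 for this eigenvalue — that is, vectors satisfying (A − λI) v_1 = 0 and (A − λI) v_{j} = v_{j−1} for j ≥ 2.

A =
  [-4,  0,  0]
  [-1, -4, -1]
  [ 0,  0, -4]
A Jordan chain for λ = -4 of length 2:
v_1 = (0, -1, 0)ᵀ
v_2 = (1, 0, 0)ᵀ

Let N = A − (-4)·I. We want v_2 with N^2 v_2 = 0 but N^1 v_2 ≠ 0; then v_{j-1} := N · v_j for j = 2, …, 2.

Pick v_2 = (1, 0, 0)ᵀ.
Then v_1 = N · v_2 = (0, -1, 0)ᵀ.

Sanity check: (A − (-4)·I) v_1 = (0, 0, 0)ᵀ = 0. ✓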